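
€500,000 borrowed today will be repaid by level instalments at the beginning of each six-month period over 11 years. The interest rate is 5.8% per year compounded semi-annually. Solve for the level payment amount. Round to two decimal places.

€30,184.87

Level annuity due; solve PV = PMT × [(1 − (1+r)^−n)/r] × (1+r) for PMT.
Periodic rate r = 0.058/2 per half-year; n is counted in half-years.
With n = 22: PMT = 500,000 / ([(1 − (1+r)^−n)/r] × (1+r)) = €30,184.87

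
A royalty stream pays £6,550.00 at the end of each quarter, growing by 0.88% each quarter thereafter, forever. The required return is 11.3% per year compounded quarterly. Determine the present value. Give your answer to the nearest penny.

Periodic rate r = 0.113/4 per quarter.
Growing perpetuity (Gordon): PV = PMT₁ / (r − g) = 6,550 / (r − 0.0088) = £336,760.93.

£336,760.93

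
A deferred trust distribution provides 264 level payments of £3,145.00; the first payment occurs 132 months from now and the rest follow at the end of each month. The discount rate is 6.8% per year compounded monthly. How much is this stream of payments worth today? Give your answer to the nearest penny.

Ordinary annuity of 264 payments, first payment at period 132.
Periodic rate r = 0.068/12 per month; n is counted in months.
The ordinary-annuity PV formula values the stream one period before the first payment (period 131); discount that back 131 periods:
PV₀ = 3,145 × [1 − (1+r)^−264] / r × (1+r)^−131 = £205,177.08

£205,177.08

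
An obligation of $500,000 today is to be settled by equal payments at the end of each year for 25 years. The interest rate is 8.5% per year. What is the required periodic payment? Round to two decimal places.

$48,855.84

Level ordinary annuity; solve PV = PMT × [(1 − (1+r)^−n)/r] for PMT.
Periodic rate r = 0.085 per year.
With n = 25: PMT = 500,000 / ([(1 − (1+r)^−n)/r]) = $48,855.84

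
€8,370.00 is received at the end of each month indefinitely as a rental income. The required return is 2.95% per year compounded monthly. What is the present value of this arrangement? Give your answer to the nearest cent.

€3,404,745.76

Periodic rate r = 0.0295/12 per month.
Level perpetuity: PV = PMT / r = 8,370 / (0.0295/12) = €3,404,745.76.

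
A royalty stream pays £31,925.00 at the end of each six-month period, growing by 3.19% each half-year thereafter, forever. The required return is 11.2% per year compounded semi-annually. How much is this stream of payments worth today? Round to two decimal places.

£1,324,688.80

Periodic rate r = 0.112/2 per half-year.
Growing perpetuity (Gordon): PV = PMT₁ / (r − g) = 31,925 / (r − 0.0319) = £1,324,688.80.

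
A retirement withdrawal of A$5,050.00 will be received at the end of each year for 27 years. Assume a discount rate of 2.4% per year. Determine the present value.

This is an ordinary annuity: 27 payments of A$5,050.00 at the end of each year.
Periodic rate r = 0.024 per year.
PV = PMT × [(1 − (1+r)^−n)/r] = 5,050 × [1 − (1+r)^−27] / r = A$99,503.96

A$99,503.96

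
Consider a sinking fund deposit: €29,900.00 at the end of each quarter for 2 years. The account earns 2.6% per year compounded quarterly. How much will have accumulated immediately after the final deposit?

€244,713.12

This is an ordinary annuity: 8 deposits of €29,900.00 at the end of each quarter.
Periodic rate r = 0.026/4 per quarter; n is counted in quarters.
FV = PMT × [((1+r)^n − 1)/r] = 29,900 × [(1+r)^8 − 1] / r = €244,713.12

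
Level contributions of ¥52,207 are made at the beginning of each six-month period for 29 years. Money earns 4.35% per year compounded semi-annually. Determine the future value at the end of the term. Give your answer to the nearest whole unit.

This is an annuity due: 58 deposits of ¥52,207 at the beginning of each six-month period.
Periodic rate r = 0.0435/2 per half-year; n is counted in half-years.
FV = PMT × [((1+r)^n − 1)/r] × (1+r) = 52,207 × [(1+r)^58 − 1] / r × (1+r) = ¥6,090,338

¥6,090,338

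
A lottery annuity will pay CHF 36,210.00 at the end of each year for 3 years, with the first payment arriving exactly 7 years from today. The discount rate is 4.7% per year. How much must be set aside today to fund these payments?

Ordinary annuity of 3 payments, first payment at period 7.
Periodic rate r = 0.047 per year.
The ordinary-annuity PV formula values the stream one period before the first payment (period 6); discount that back 6 periods:
PV₀ = 36,210 × [1 − (1+r)^−3] / r × (1+r)^−6 = CHF 75,280.35

CHF 75,280.35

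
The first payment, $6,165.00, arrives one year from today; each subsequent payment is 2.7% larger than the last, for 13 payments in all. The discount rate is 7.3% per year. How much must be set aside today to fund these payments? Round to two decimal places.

$58,199.84

Periodic rate r = 0.073 per year.
Growing ordinary annuity: PV = PMT₁ × [1 − ((1+g)/(1+r))^n] / (r − g) = 6,165 × [1 − ((1+0.027)/(1+r))^13] / (r − 0.027) = $58,199.84.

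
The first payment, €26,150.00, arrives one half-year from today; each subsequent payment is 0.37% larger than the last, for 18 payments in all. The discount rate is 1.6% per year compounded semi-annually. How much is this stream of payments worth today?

€450,411.34

Periodic rate r = 0.016/2 per half-year; n is counted in half-years.
Growing ordinary annuity: PV = PMT₁ × [1 − ((1+g)/(1+r))^n] / (r − g) = 26,150 × [1 − ((1+0.0037)/(1+r))^18] / (r − 0.0037) = €450,411.34.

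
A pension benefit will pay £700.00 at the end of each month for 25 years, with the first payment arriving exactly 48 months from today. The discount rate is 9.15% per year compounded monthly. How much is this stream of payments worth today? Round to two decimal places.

£57,661.89

Ordinary annuity of 300 payments, first payment at period 48.
Periodic rate r = 0.0915/12 per month; n is counted in months.
The ordinary-annuity PV formula values the stream one period before the first payment (period 47); discount that back 47 periods:
PV₀ = 700 × [1 − (1+r)^−300] / r × (1+r)^−47 = £57,661.89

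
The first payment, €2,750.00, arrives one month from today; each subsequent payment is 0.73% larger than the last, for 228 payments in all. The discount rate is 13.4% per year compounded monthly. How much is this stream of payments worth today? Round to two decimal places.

€414,297.23

Periodic rate r = 0.134/12 per month; n is counted in months.
Growing ordinary annuity: PV = PMT₁ × [1 − ((1+g)/(1+r))^n] / (r − g) = 2,750 × [1 − ((1+0.0073)/(1+r))^228] / (r − 0.0073) = €414,297.23.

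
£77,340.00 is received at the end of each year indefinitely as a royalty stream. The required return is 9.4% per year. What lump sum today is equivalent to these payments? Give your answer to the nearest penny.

Periodic rate r = 0.094 per year.
Level perpetuity: PV = PMT / r = 77,340 / (0.094) = £822,765.96.

£822,765.96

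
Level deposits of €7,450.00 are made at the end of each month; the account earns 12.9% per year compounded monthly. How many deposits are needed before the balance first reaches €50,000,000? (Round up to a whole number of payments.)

402 payments

Periodic rate r = 0.129/12 per month; n is counted in months.
Ordinary annuity FV: 50,000,000 = 7,450 × [((1+r)^n − 1)/r].
(1+r)^n = 1 + 50,000,000 × r / 7,450, so n = ln(1 + 50,000,000·r/7,450) / ln(1+r) = 401.44.
Round up to a whole number of payments: n = 402.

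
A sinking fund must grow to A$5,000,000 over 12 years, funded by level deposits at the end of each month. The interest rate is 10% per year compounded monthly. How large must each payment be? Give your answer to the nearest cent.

A$18,087.25

Level ordinary annuity; solve FV = PMT × [((1+r)^n − 1)/r] for PMT.
Periodic rate r = 0.1/12 per month; n is counted in months.
With n = 144: PMT = 5,000,000 / ([((1+r)^n − 1)/r]) = A$18,087.25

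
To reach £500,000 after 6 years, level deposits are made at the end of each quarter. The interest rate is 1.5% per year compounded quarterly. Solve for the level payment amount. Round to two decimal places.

Level ordinary annuity; solve FV = PMT × [((1+r)^n − 1)/r] for PMT.
Periodic rate r = 0.015/4 per quarter; n is counted in quarters.
With n = 24: PMT = 500,000 / ([((1+r)^n − 1)/r]) = £19,948.91

£19,948.91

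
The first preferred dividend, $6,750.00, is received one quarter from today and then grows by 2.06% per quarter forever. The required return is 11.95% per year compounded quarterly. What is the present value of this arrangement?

$727,762.80

Periodic rate r = 0.1195/4 per quarter.
Growing perpetuity (Gordon): PV = PMT₁ / (r − g) = 6,750 / (r − 0.0206) = $727,762.80.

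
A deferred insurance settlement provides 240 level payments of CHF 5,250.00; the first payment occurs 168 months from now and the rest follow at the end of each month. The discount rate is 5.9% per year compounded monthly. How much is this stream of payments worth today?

Ordinary annuity of 240 payments, first payment at period 168.
Periodic rate r = 0.059/12 per month; n is counted in months.
The ordinary-annuity PV formula values the stream one period before the first payment (period 167); discount that back 167 periods:
PV₀ = 5,250 × [1 − (1+r)^−240] / r × (1+r)^−167 = CHF 325,664.70

CHF 325,664.70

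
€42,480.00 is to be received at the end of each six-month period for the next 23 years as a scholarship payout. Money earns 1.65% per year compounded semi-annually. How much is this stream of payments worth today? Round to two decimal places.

This is an ordinary annuity: 46 payments of €42,480.00 at the end of each six-month period.
Periodic rate r = 0.0165/2 per half-year; n is counted in half-years.
PV = PMT × [(1 − (1+r)^−n)/r] = 42,480 × [1 − (1+r)^−46] / r = €1,620,576.07

€1,620,576.07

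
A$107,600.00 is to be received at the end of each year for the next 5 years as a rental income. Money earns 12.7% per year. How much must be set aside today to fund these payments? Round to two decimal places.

This is an ordinary annuity: 5 payments of A$107,600.00 at the end of each year.
Periodic rate r = 0.127 per year.
PV = PMT × [(1 − (1+r)^−n)/r] = 107,600 × [1 − (1+r)^−5] / r = A$381,240.82

A$381,240.82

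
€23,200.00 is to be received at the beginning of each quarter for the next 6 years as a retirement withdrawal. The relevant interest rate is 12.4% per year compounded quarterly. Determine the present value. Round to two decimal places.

This is an annuity due: 24 payments of €23,200.00 at the beginning of each quarter.
Periodic rate r = 0.124/4 per quarter; n is counted in quarters.
PV = PMT × [(1 − (1+r)^−n)/r] × (1+r) = 23,200 × [1 − (1+r)^−24] / r × (1+r) = €400,755.28

€400,755.28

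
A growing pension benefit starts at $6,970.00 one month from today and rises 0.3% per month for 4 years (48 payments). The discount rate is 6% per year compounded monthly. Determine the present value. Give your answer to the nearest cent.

Periodic rate r = 0.06/12 per month; n is counted in months.
Growing ordinary annuity: PV = PMT₁ × [1 − ((1+g)/(1+r))^n] / (r − g) = 6,970 × [1 − ((1+0.003)/(1+r))^48] / (r − 0.003) = $317,791.87.

$317,791.87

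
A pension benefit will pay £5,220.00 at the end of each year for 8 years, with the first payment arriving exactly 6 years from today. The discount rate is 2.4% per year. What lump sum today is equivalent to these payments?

Ordinary annuity of 8 payments, first payment at period 6.
Periodic rate r = 0.024 per year.
The ordinary-annuity PV formula values the stream one period before the first payment (period 5); discount that back 5 periods:
PV₀ = 5,220 × [1 − (1+r)^−8] / r × (1+r)^−5 = £33,385.04

£33,385.04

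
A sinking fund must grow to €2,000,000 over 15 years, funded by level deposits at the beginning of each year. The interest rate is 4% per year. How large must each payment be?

Level annuity due; solve FV = PMT × [((1+r)^n − 1)/r] × (1+r) for PMT.
Periodic rate r = 0.04 per year.
With n = 15: PMT = 2,000,000 / ([((1+r)^n − 1)/r] × (1+r)) = €96,040.58

€96,040.58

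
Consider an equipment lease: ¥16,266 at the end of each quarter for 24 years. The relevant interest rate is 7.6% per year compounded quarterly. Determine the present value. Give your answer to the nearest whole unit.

This is an ordinary annuity: 96 payments of ¥16,266 at the end of each quarter.
Periodic rate r = 0.076/4 per quarter; n is counted in quarters.
PV = PMT × [(1 − (1+r)^−n)/r] = 16,266 × [1 − (1+r)^−96] / r = ¥715,563

¥715,563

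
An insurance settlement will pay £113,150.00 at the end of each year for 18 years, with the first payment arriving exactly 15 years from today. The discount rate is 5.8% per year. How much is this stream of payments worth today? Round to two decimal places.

£564,853.54

Ordinary annuity of 18 payments, first payment at period 15.
Periodic rate r = 0.058 per year.
The ordinary-annuity PV formula values the stream one period before the first payment (period 14); discount that back 14 periods:
PV₀ = 113,150 × [1 − (1+r)^−18] / r × (1+r)^−14 = £564,853.54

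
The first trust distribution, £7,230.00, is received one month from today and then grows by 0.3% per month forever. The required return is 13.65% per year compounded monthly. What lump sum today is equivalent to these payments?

Periodic rate r = 0.1365/12 per month.
Growing perpetuity (Gordon): PV = PMT₁ / (r − g) = 7,230 / (r − 0.003) = £863,283.58.

£863,283.58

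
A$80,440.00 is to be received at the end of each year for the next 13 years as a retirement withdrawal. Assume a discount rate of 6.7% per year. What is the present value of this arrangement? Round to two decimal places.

This is an ordinary annuity: 13 payments of A$80,440.00 at the end of each year.
Periodic rate r = 0.067 per year.
PV = PMT × [(1 − (1+r)^−n)/r] = 80,440 × [1 − (1+r)^−13] / r = A$683,871.62

A$683,871.62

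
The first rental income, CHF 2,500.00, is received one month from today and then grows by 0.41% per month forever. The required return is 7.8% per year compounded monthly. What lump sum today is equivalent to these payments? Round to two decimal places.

Periodic rate r = 0.078/12 per month.
Growing perpetuity (Gordon): PV = PMT₁ / (r − g) = 2,500 / (r − 0.0041) = CHF 1,041,666.67.

CHF 1,041,666.67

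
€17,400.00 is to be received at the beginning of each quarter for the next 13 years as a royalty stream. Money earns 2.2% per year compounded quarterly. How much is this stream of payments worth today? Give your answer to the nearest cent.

This is an annuity due: 52 payments of €17,400.00 at the beginning of each quarter.
Periodic rate r = 0.022/4 per quarter; n is counted in quarters.
PV = PMT × [(1 − (1+r)^−n)/r] × (1+r) = 17,400 × [1 − (1+r)^−52] / r × (1+r) = €789,369.22

€789,369.22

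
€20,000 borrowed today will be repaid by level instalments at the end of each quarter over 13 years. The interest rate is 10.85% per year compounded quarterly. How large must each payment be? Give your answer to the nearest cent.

€722.03

Level ordinary annuity; solve PV = PMT × [(1 − (1+r)^−n)/r] for PMT.
Periodic rate r = 0.1085/4 per quarter; n is counted in quarters.
With n = 52: PMT = 20,000 / ([(1 − (1+r)^−n)/r]) = €722.03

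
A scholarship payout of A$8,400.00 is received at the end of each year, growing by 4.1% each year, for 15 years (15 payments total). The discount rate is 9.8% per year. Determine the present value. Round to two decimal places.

A$81,126.90

Periodic rate r = 0.098 per year.
Growing ordinary annuity: PV = PMT₁ × [1 − ((1+g)/(1+r))^n] / (r − g) = 8,400 × [1 − ((1+0.041)/(1+r))^15] / (r − 0.041) = A$81,126.90.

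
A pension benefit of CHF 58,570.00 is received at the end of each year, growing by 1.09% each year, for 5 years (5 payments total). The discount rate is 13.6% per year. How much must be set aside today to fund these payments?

Periodic rate r = 0.136 per year.
Growing ordinary annuity: PV = PMT₁ × [1 − ((1+g)/(1+r))^n] / (r − g) = 58,570 × [1 − ((1+0.0109)/(1+r))^5] / (r − 0.0109) = CHF 206,928.87.

CHF 206,928.87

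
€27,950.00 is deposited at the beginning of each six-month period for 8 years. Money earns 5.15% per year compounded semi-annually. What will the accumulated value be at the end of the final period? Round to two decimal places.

This is an annuity due: 16 deposits of €27,950.00 at the beginning of each six-month period.
Periodic rate r = 0.0515/2 per half-year; n is counted in half-years.
FV = PMT × [((1+r)^n − 1)/r] × (1+r) = 27,950 × [(1+r)^16 − 1] / r × (1+r) = €558,898.96

€558,898.96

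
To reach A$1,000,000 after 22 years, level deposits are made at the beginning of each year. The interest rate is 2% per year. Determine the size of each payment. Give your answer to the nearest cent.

Level annuity due; solve FV = PMT × [((1+r)^n − 1)/r] × (1+r) for PMT.
Periodic rate r = 0.02 per year.
With n = 22: PMT = 1,000,000 / ([((1+r)^n − 1)/r] × (1+r)) = A$35,913.14

A$35,913.14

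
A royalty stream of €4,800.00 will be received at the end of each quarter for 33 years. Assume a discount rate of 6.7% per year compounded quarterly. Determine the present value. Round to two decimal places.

€254,581.56

This is an ordinary annuity: 132 payments of €4,800.00 at the end of each quarter.
Periodic rate r = 0.067/4 per quarter; n is counted in quarters.
PV = PMT × [(1 − (1+r)^−n)/r] = 4,800 × [1 − (1+r)^−132] / r = €254,581.56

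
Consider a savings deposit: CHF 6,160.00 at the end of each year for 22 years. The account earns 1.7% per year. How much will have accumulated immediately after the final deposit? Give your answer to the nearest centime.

This is an ordinary annuity: 22 deposits of CHF 6,160.00 at the end of each year.
Periodic rate r = 0.017 per year.
FV = PMT × [((1+r)^n − 1)/r] = 6,160 × [(1+r)^22 − 1] / r = CHF 162,687.50

CHF 162,687.50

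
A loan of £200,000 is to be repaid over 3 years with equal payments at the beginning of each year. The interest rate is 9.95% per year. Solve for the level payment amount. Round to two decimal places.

£73,080.65

Level annuity due; solve PV = PMT × [(1 − (1+r)^−n)/r] × (1+r) for PMT.
Periodic rate r = 0.0995 per year.
With n = 3: PMT = 200,000 / ([(1 − (1+r)^−n)/r] × (1+r)) = £73,080.65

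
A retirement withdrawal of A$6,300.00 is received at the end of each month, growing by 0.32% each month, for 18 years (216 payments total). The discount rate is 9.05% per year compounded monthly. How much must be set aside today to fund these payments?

A$880,132.28

Periodic rate r = 0.0905/12 per month; n is counted in months.
Growing ordinary annuity: PV = PMT₁ × [1 − ((1+g)/(1+r))^n] / (r − g) = 6,300 × [1 − ((1+0.0032)/(1+r))^216] / (r − 0.0032) = A$880,132.28.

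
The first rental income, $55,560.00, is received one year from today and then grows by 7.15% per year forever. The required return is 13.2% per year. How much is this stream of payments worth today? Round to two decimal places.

$918,347.11

Periodic rate r = 0.132 per year.
Growing perpetuity (Gordon): PV = PMT₁ / (r − g) = 55,560 / (r − 0.0715) = $918,347.11.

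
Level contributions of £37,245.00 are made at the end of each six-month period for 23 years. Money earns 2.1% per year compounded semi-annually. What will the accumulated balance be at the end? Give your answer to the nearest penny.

This is an ordinary annuity: 46 deposits of £37,245.00 at the end of each six-month period.
Periodic rate r = 0.021/2 per half-year; n is counted in half-years.
FV = PMT × [((1+r)^n − 1)/r] = 37,245 × [(1+r)^46 − 1] / r = £2,188,066.83

£2,188,066.83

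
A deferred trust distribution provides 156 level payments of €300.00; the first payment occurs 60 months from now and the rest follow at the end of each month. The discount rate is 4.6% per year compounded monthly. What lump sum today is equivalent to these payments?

Ordinary annuity of 156 payments, first payment at period 60.
Periodic rate r = 0.046/12 per month; n is counted in months.
The ordinary-annuity PV formula values the stream one period before the first payment (period 59); discount that back 59 periods:
PV₀ = 300 × [1 − (1+r)^−156] / r × (1+r)^−59 = €28,067.33

€28,067.33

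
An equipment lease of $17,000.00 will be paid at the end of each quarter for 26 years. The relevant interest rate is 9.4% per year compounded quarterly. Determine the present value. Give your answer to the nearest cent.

This is an ordinary annuity: 104 payments of $17,000.00 at the end of each quarter.
Periodic rate r = 0.094/4 per quarter; n is counted in quarters.
PV = PMT × [(1 − (1+r)^−n)/r] = 17,000 × [1 − (1+r)^−104] / r = $658,802.40

$658,802.40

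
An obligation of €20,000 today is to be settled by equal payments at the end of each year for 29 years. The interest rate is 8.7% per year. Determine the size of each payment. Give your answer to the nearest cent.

Level ordinary annuity; solve PV = PMT × [(1 − (1+r)^−n)/r] for PMT.
Periodic rate r = 0.087 per year.
With n = 29: PMT = 20,000 / ([(1 − (1+r)^−n)/r]) = €1,909.97

€1,909.97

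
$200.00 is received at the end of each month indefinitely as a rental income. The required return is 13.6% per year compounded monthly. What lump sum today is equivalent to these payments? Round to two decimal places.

$17,647.06

Periodic rate r = 0.136/12 per month.
Level perpetuity: PV = PMT / r = 200 / (0.136/12) = $17,647.06.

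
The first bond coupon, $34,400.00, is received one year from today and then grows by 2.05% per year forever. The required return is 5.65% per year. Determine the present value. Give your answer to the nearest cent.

$955,555.56

Periodic rate r = 0.0565 per year.
Growing perpetuity (Gordon): PV = PMT₁ / (r − g) = 34,400 / (r − 0.0205) = $955,555.56.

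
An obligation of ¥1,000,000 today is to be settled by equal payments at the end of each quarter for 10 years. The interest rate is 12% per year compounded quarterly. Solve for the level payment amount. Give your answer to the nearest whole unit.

Level ordinary annuity; solve PV = PMT × [(1 − (1+r)^−n)/r] for PMT.
Periodic rate r = 0.12/4 per quarter; n is counted in quarters.
With n = 40: PMT = 1,000,000 / ([(1 − (1+r)^−n)/r]) = ¥43,262

¥43,262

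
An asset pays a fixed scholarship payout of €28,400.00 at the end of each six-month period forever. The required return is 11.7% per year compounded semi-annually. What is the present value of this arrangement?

€485,470.09

Periodic rate r = 0.117/2 per half-year.
Level perpetuity: PV = PMT / r = 28,400 / (0.117/2) = €485,470.09.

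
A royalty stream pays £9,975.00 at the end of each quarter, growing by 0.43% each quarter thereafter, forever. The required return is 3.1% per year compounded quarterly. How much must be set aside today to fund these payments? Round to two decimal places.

£2,891,304.35

Periodic rate r = 0.031/4 per quarter.
Growing perpetuity (Gordon): PV = PMT₁ / (r − g) = 9,975 / (r − 0.0043) = £2,891,304.35.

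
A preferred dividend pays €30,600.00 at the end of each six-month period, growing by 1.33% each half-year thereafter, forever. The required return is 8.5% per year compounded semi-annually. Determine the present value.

Periodic rate r = 0.085/2 per half-year.
Growing perpetuity (Gordon): PV = PMT₁ / (r − g) = 30,600 / (r − 0.0133) = €1,047,945.21.

€1,047,945.21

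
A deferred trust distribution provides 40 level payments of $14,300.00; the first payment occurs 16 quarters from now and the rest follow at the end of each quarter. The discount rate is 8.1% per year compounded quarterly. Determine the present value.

$288,322.87

Ordinary annuity of 40 payments, first payment at period 16.
Periodic rate r = 0.081/4 per quarter; n is counted in quarters.
The ordinary-annuity PV formula values the stream one period before the first payment (period 15); discount that back 15 periods:
PV₀ = 14,300 × [1 − (1+r)^−40] / r × (1+r)^−15 = $288,322.87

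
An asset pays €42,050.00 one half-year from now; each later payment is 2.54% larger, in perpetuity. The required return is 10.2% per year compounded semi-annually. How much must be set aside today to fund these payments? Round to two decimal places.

Periodic rate r = 0.102/2 per half-year.
Growing perpetuity (Gordon): PV = PMT₁ / (r − g) = 42,050 / (r − 0.0254) = €1,642,578.12.

€1,642,578.12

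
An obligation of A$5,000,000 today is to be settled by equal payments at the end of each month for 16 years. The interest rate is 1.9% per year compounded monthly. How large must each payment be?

A$30,220.70

Level ordinary annuity; solve PV = PMT × [(1 − (1+r)^−n)/r] for PMT.
Periodic rate r = 0.019/12 per month; n is counted in months.
With n = 192: PMT = 5,000,000 / ([(1 − (1+r)^−n)/r]) = A$30,220.70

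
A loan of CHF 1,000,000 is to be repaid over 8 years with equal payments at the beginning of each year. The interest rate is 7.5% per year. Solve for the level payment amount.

Level annuity due; solve PV = PMT × [(1 − (1+r)^−n)/r] × (1+r) for PMT.
Periodic rate r = 0.075 per year.
With n = 8: PMT = 1,000,000 / ([(1 − (1+r)^−n)/r] × (1+r)) = CHF 158,815.84

CHF 158,815.84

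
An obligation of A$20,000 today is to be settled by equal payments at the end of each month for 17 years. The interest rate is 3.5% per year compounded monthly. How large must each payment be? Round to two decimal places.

A$130.22

Level ordinary annuity; solve PV = PMT × [(1 − (1+r)^−n)/r] for PMT.
Periodic rate r = 0.035/12 per month; n is counted in months.
With n = 204: PMT = 20,000 / ([(1 − (1+r)^−n)/r]) = A$130.22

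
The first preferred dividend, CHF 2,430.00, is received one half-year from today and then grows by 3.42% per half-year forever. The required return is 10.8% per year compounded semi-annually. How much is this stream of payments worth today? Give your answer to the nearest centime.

Periodic rate r = 0.108/2 per half-year.
Growing perpetuity (Gordon): PV = PMT₁ / (r − g) = 2,430 / (r − 0.0342) = CHF 122,727.27.

CHF 122,727.27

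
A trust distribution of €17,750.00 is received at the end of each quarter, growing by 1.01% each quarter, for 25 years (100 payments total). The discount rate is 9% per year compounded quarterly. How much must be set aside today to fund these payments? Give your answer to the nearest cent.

€1,008,897.71

Periodic rate r = 0.09/4 per quarter; n is counted in quarters.
Growing ordinary annuity: PV = PMT₁ × [1 − ((1+g)/(1+r))^n] / (r − g) = 17,750 × [1 − ((1+0.0101)/(1+r))^100] / (r − 0.0101) = €1,008,897.71.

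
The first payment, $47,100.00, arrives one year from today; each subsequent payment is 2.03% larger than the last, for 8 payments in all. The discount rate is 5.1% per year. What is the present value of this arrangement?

Periodic rate r = 0.051 per year.
Growing ordinary annuity: PV = PMT₁ × [1 − ((1+g)/(1+r))^n] / (r − g) = 47,100 × [1 − ((1+0.0203)/(1+r))^8] / (r − 0.0203) = $323,927.42.

$323,927.42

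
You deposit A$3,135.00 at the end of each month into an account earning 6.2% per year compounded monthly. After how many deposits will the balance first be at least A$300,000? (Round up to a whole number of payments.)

78 payments

Periodic rate r = 0.062/12 per month; n is counted in months.
Ordinary annuity FV: 300,000 = 3,135 × [((1+r)^n − 1)/r].
(1+r)^n = 1 + 300,000 × r / 3,135, so n = ln(1 + 300,000·r/3,135) / ln(1+r) = 77.96.
Round up to a whole number of payments: n = 78.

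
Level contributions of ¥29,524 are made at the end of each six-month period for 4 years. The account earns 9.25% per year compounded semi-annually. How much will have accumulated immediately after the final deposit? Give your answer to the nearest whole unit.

This is an ordinary annuity: 8 deposits of ¥29,524 at the end of each six-month period.
Periodic rate r = 0.0925/2 per half-year; n is counted in half-years.
FV = PMT × [((1+r)^n − 1)/r] = 29,524 × [(1+r)^8 − 1] / r = ¥278,174

¥278,174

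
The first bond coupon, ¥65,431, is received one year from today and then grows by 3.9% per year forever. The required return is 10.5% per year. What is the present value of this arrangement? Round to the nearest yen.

Periodic rate r = 0.105 per year.
Growing perpetuity (Gordon): PV = PMT₁ / (r − g) = 65,431 / (r − 0.039) = ¥991,379.

¥991,379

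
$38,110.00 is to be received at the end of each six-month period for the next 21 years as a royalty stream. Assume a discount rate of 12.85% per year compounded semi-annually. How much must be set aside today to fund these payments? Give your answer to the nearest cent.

$549,767.50

This is an ordinary annuity: 42 payments of $38,110.00 at the end of each six-month period.
Periodic rate r = 0.1285/2 per half-year; n is counted in half-years.
PV = PMT × [(1 − (1+r)^−n)/r] = 38,110 × [1 − (1+r)^−42] / r = $549,767.50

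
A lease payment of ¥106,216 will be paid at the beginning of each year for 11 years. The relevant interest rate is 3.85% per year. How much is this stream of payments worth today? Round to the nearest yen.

This is an annuity due: 11 payments of ¥106,216 at the beginning of each year.
Periodic rate r = 0.0385 per year.
PV = PMT × [(1 − (1+r)^−n)/r] × (1+r) = 106,216 × [1 − (1+r)^−11] / r × (1+r) = ¥974,192

¥974,192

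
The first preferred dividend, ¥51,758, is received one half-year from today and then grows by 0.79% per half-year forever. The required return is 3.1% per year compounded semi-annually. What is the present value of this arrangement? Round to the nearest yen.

¥6,810,263

Periodic rate r = 0.031/2 per half-year.
Growing perpetuity (Gordon): PV = PMT₁ / (r − g) = 51,758 / (r − 0.0079) = ¥6,810,263.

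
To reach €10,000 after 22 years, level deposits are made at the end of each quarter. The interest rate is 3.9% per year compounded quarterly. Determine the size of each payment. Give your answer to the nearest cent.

Level ordinary annuity; solve FV = PMT × [((1+r)^n − 1)/r] for PMT.
Periodic rate r = 0.039/4 per quarter; n is counted in quarters.
With n = 88: PMT = 10,000 / ([((1+r)^n − 1)/r]) = €72.29

€72.29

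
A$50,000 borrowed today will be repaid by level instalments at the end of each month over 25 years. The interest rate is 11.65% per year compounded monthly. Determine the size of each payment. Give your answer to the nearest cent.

A$513.73

Level ordinary annuity; solve PV = PMT × [(1 − (1+r)^−n)/r] for PMT.
Periodic rate r = 0.1165/12 per month; n is counted in months.
With n = 300: PMT = 50,000 / ([(1 − (1+r)^−n)/r]) = A$513.73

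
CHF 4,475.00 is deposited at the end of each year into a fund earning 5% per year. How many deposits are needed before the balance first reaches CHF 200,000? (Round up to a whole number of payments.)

25 payments

Periodic rate r = 0.05 per year.
Ordinary annuity FV: 200,000 = 4,475 × [((1+r)^n − 1)/r].
(1+r)^n = 1 + 200,000 × r / 4,475, so n = ln(1 + 200,000·r/4,475) / ln(1+r) = 24.06.
Round up to a whole number of payments: n = 25.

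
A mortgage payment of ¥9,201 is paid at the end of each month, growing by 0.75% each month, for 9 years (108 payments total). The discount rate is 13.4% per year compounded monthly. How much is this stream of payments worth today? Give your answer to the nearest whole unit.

¥814,350

Periodic rate r = 0.134/12 per month; n is counted in months.
Growing ordinary annuity: PV = PMT₁ × [1 − ((1+g)/(1+r))^n] / (r − g) = 9,201 × [1 − ((1+0.0075)/(1+r))^108] / (r − 0.0075) = ¥814,350.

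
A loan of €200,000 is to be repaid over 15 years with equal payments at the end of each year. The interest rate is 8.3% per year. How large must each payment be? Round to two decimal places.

€23,795.67

Level ordinary annuity; solve PV = PMT × [(1 − (1+r)^−n)/r] for PMT.
Periodic rate r = 0.083 per year.
With n = 15: PMT = 200,000 / ([(1 − (1+r)^−n)/r]) = €23,795.67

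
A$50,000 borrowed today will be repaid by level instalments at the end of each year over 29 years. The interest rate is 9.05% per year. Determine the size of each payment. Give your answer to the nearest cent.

Level ordinary annuity; solve PV = PMT × [(1 − (1+r)^−n)/r] for PMT.
Periodic rate r = 0.0905 per year.
With n = 29: PMT = 50,000 / ([(1 − (1+r)^−n)/r]) = A$4,924.20

A$4,924.20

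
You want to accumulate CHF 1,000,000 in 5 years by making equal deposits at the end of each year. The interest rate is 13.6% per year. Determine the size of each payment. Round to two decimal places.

CHF 152,488.32

Level ordinary annuity; solve FV = PMT × [((1+r)^n − 1)/r] for PMT.
Periodic rate r = 0.136 per year.
With n = 5: PMT = 1,000,000 / ([((1+r)^n − 1)/r]) = CHF 152,488.32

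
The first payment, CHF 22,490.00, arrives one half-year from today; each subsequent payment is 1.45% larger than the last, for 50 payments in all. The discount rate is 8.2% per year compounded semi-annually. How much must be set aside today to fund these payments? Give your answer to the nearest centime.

Periodic rate r = 0.082/2 per half-year; n is counted in half-years.
Growing ordinary annuity: PV = PMT₁ × [1 − ((1+g)/(1+r))^n] / (r − g) = 22,490 × [1 − ((1+0.0145)/(1+r))^50] / (r − 0.0145) = CHF 614,898.00.

CHF 614,898.00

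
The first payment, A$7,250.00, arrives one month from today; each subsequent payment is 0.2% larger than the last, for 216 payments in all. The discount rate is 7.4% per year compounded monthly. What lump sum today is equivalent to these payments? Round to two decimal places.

Periodic rate r = 0.074/12 per month; n is counted in months.
Growing ordinary annuity: PV = PMT₁ × [1 − ((1+g)/(1+r))^n] / (r − g) = 7,250 × [1 − ((1+0.002)/(1+r))^216] / (r − 0.002) = A$1,029,975.72.

A$1,029,975.72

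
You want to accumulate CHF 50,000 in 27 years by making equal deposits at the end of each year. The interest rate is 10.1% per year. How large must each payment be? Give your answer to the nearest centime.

CHF 406.09

Level ordinary annuity; solve FV = PMT × [((1+r)^n − 1)/r] for PMT.
Periodic rate r = 0.101 per year.
With n = 27: PMT = 50,000 / ([((1+r)^n − 1)/r]) = CHF 406.09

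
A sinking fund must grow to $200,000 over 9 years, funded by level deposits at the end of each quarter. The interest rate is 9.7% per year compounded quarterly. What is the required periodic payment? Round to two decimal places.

$3,542.03

Level ordinary annuity; solve FV = PMT × [((1+r)^n − 1)/r] for PMT.
Periodic rate r = 0.097/4 per quarter; n is counted in quarters.
With n = 36: PMT = 200,000 / ([((1+r)^n − 1)/r]) = $3,542.03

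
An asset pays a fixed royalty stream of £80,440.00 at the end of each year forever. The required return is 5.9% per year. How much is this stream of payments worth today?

Periodic rate r = 0.059 per year.
Level perpetuity: PV = PMT / r = 80,440 / (0.059) = £1,363,389.83.

£1,363,389.83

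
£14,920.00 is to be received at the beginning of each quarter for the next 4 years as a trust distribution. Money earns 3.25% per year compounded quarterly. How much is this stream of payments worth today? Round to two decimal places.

£224,819.02

This is an annuity due: 16 payments of £14,920.00 at the beginning of each quarter.
Periodic rate r = 0.0325/4 per quarter; n is counted in quarters.
PV = PMT × [(1 − (1+r)^−n)/r] × (1+r) = 14,920 × [1 − (1+r)^−16] / r × (1+r) = £224,819.02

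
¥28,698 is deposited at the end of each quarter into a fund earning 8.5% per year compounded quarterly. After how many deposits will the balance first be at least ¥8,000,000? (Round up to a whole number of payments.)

Periodic rate r = 0.085/4 per quarter; n is counted in quarters.
Ordinary annuity FV: 8,000,000 = 28,698 × [((1+r)^n − 1)/r].
(1+r)^n = 1 + 8,000,000 × r / 28,698, so n = ln(1 + 8,000,000·r/28,698) / ln(1+r) = 92.02.
Round up to a whole number of payments: n = 93.

93 payments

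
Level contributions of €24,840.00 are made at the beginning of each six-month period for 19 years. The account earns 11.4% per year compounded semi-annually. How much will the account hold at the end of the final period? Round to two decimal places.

€3,325,550.38

This is an annuity due: 38 deposits of €24,840.00 at the beginning of each six-month period.
Periodic rate r = 0.114/2 per half-year; n is counted in half-years.
FV = PMT × [((1+r)^n − 1)/r] × (1+r) = 24,840 × [(1+r)^38 − 1] / r × (1+r) = €3,325,550.38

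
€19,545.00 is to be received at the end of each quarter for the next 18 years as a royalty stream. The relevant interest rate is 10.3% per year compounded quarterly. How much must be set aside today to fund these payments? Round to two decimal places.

This is an ordinary annuity: 72 payments of €19,545.00 at the end of each quarter.
Periodic rate r = 0.103/4 per quarter; n is counted in quarters.
PV = PMT × [(1 − (1+r)^−n)/r] = 19,545 × [1 − (1+r)^−72] / r = €637,335.29

€637,335.29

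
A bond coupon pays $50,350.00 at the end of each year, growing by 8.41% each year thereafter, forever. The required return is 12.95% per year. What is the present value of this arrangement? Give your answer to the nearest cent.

Periodic rate r = 0.1295 per year.
Growing perpetuity (Gordon): PV = PMT₁ / (r − g) = 50,350 / (r − 0.0841) = $1,109,030.84.

$1,109,030.84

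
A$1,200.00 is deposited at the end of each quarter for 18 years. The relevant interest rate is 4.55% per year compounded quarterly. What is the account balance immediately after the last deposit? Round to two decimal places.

This is an ordinary annuity: 72 deposits of A$1,200.00 at the end of each quarter.
Periodic rate r = 0.0455/4 per quarter; n is counted in quarters.
FV = PMT × [((1+r)^n − 1)/r] = 1,200 × [(1+r)^72 − 1] / r = A$132,687.67

A$132,687.67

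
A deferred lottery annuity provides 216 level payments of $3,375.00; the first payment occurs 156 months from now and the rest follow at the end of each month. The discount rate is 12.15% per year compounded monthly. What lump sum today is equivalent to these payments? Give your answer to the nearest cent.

$62,003.57

Ordinary annuity of 216 payments, first payment at period 156.
Periodic rate r = 0.1215/12 per month; n is counted in months.
The ordinary-annuity PV formula values the stream one period before the first payment (period 155); discount that back 155 periods:
PV₀ = 3,375 × [1 − (1+r)^−216] / r × (1+r)^−155 = $62,003.57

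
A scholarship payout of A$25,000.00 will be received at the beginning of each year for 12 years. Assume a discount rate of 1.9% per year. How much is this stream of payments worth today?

A$271,068.81

This is an annuity due: 12 payments of A$25,000.00 at the beginning of each year.
Periodic rate r = 0.019 per year.
PV = PMT × [(1 − (1+r)^−n)/r] × (1+r) = 25,000 × [1 − (1+r)^−12] / r × (1+r) = A$271,068.81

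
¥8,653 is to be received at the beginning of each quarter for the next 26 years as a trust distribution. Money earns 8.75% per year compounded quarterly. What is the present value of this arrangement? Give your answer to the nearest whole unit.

This is an annuity due: 104 payments of ¥8,653 at the beginning of each quarter.
Periodic rate r = 0.0875/4 per quarter; n is counted in quarters.
PV = PMT × [(1 − (1+r)^−n)/r] × (1+r) = 8,653 × [1 − (1+r)^−104] / r × (1+r) = ¥361,635

¥361,635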